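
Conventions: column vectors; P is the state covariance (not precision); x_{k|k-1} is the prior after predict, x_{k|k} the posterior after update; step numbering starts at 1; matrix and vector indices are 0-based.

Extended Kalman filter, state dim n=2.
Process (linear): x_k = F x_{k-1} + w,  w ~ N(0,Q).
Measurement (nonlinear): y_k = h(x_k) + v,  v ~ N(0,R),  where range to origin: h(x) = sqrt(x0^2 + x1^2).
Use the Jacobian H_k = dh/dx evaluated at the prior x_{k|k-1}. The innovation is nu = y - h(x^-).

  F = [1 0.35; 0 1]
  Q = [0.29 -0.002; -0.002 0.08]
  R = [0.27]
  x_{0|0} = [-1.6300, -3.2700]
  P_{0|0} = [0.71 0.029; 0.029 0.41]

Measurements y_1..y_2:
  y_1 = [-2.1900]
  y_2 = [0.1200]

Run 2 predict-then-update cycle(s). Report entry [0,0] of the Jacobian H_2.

H_jac[0,0] = 0.9353

step 1: x^-=[-2.7745, -3.2700]  P^-=[1.0705 0.1705; 0.1705 0.4900]  H_jac=[-0.6470 -0.7625]  S=[1.1712]  K=[-0.7024; -0.4132]  nu=[-6.4784]  x^+=[1.7757, -0.5931]  P^+=[0.4928 -0.1694; -0.1694 0.2900]
step 2: x^-=[1.5681, -0.5931]  P^-=[0.6997 -0.0699; -0.0699 0.3700]  H_jac=[0.9353 -0.3538]  S=[0.9747]  K=[0.6968; -0.2014]  nu=[-1.5565]  x^+=[0.4835, -0.2797]  P^+=[0.2265 0.0669; 0.0669 0.3305]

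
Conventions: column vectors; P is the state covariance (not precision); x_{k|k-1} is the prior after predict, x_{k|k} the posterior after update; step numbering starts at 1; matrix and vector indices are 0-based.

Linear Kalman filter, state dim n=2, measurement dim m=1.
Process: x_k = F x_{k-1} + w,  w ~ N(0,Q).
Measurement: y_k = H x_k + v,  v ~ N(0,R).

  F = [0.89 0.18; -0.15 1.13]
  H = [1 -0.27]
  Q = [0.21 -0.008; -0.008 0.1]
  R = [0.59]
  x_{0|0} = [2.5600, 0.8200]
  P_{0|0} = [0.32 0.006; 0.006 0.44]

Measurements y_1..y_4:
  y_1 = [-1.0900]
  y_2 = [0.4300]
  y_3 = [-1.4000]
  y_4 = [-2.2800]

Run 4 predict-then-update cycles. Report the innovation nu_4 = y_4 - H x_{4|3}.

innov = [-2.2081]

step 1: x^-=[2.4260, 0.5426]  P^-=[0.4797 0.0446; 0.0446 0.6670]  S=[1.0942]  K=[0.4274; -0.1238]  nu=[-3.3695]  x^+=[0.9860, 0.9597]  P^+=[0.2798 0.1025; 0.1025 0.6502]
step 2: x^-=[1.0503, 0.9366]  P^-=[0.4856 0.1872; 0.1872 0.9018]  S=[1.0402]  K=[0.4182; -0.0541]  nu=[-0.3674]  x^+=[0.8966, 0.9564]  P^+=[0.3036 0.2108; 0.2108 0.8988]
step 3: x^-=[0.9702, 0.9463]  P^-=[0.5472 0.3406; 0.3406 1.1830]  S=[1.0395]  K=[0.4379; 0.0203]  nu=[-2.1147]  x^+=[0.0441, 0.9033]  P^+=[0.3478 0.3313; 0.3313 1.1826]
step 4: x^-=[0.2019, 1.0141]  P^-=[0.6300 0.5104; 0.5104 1.5056]  S=[1.0541]  K=[0.4669; 0.0985]  nu=[-2.2081]  x^+=[-0.8291, 0.7966]  P^+=[0.4002 0.4619; 0.4619 1.4954]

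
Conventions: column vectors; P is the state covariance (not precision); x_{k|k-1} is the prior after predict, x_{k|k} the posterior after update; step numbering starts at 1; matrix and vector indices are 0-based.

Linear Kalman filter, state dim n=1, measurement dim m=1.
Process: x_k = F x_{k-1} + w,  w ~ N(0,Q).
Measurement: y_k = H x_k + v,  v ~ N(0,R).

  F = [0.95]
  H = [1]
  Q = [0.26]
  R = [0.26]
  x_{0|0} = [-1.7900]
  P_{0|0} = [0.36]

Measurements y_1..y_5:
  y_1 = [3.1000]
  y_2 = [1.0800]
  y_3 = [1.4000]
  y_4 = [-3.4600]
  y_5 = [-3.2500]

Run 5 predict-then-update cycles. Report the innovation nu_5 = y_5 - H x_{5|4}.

step 1: x^-=[-1.7005]  P^-=[0.5849]  S=[0.8449]  K=[0.6923]  nu=[4.8005]  x^+=[1.6227]  P^+=[0.1800]
step 2: x^-=[1.5416]  P^-=[0.4224]  S=[0.6824]  K=[0.6190]  nu=[-0.4616]  x^+=[1.2559]  P^+=[0.1609]
step 3: x^-=[1.1931]  P^-=[0.4053]  S=[0.6653]  K=[0.6092]  nu=[0.2069]  x^+=[1.3191]  P^+=[0.1584]
step 4: x^-=[1.2532]  P^-=[0.4029]  S=[0.6629]  K=[0.6078]  nu=[-4.7132]  x^+=[-1.6115]  P^+=[0.1580]
step 5: x^-=[-1.5310]  P^-=[0.4026]  S=[0.6626]  K=[0.6076]  nu=[-1.7190]  x^+=[-2.5755]  P^+=[0.1580]

innov = [-1.7190]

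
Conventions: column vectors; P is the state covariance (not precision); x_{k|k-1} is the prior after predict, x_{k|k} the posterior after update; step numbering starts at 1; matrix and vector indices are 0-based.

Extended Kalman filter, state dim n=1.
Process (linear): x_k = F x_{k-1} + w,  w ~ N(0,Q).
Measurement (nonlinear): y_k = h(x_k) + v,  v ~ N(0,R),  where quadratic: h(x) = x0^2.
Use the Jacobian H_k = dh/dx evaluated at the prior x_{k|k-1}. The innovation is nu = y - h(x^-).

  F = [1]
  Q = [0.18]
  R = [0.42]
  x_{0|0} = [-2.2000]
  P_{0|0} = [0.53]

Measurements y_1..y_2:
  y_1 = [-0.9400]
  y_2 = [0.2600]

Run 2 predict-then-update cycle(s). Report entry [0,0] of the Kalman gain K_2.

step 1: x^-=[-2.2000]  P^-=[0.7100]  H_jac=[-4.4000]  S=[14.1656]  K=[-0.2205]  nu=[-5.7800]  x^+=[-0.9253]  P^+=[0.0211]
step 2: x^-=[-0.9253]  P^-=[0.2011]  H_jac=[-1.8506]  S=[1.1086]  K=[-0.3356]  nu=[-0.5962]  x^+=[-0.7252]  P^+=[0.0762]

K[0,0] = -0.3356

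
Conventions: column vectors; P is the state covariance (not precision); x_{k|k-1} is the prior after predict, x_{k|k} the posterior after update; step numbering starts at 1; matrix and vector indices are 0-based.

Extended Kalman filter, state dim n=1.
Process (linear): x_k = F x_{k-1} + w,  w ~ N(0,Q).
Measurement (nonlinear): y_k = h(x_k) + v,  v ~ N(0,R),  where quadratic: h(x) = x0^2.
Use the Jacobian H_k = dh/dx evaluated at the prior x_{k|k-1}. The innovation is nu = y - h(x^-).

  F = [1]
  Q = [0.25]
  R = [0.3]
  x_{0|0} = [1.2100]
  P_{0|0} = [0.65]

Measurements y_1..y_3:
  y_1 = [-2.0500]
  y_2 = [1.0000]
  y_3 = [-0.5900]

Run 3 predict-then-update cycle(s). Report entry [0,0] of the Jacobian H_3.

H_jac[0,0] = -0.9013

step 1: x^-=[1.2100]  P^-=[0.9000]  H_jac=[2.4200]  S=[5.5708]  K=[0.3910]  nu=[-3.5141]  x^+=[-0.1639]  P^+=[0.0485]
step 2: x^-=[-0.1639]  P^-=[0.2985]  H_jac=[-0.3278]  S=[0.3321]  K=[-0.2946]  nu=[0.9731]  x^+=[-0.4506]  P^+=[0.2696]
step 3: x^-=[-0.4506]  P^-=[0.5196]  H_jac=[-0.9013]  S=[0.7221]  K=[-0.6486]  nu=[-0.7931]  x^+=[0.0637]  P^+=[0.2159]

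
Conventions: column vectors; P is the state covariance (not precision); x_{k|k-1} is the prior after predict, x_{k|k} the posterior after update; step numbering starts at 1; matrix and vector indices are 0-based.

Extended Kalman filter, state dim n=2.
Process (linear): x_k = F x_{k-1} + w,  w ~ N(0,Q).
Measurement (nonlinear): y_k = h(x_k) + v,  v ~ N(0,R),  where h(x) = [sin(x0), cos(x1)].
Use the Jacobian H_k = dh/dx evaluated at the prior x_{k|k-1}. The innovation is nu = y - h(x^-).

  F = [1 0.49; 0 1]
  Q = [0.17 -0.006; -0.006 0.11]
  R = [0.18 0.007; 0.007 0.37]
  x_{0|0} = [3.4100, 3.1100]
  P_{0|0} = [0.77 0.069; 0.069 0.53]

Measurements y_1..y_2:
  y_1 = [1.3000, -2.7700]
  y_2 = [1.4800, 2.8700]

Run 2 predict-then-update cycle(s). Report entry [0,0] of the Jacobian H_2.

step 1: x^-=[4.9339, 3.1100]  P^-=[1.1349 0.3227; 0.3227 0.6400]  H_jac=[0.2197 0.0000; 0.0000 -0.0316]  S=[0.2348 0.0048; 0.0048 0.3706]  K=[1.0628 -0.0412; 0.3032 -0.0584]  nu=[2.2756, -1.7705]  x^+=[7.4253, 3.9033]  P^+=[0.8695 0.2465; 0.2465 0.6173]
step 2: x^-=[9.3379, 3.9033]  P^-=[1.4293 0.5430; 0.5430 0.7273]  H_jac=[-0.9962 0.0000; 0.0000 0.6902]  S=[1.5985 -0.3664; -0.3664 0.7165]  K=[-0.8732 0.0766; -0.2014 0.5976]  nu=[1.3933, 3.5936]  x^+=[8.3965, 5.7704]  P^+=[0.1572 0.0322; 0.0322 0.3183]

H_jac[0,0] = -0.9962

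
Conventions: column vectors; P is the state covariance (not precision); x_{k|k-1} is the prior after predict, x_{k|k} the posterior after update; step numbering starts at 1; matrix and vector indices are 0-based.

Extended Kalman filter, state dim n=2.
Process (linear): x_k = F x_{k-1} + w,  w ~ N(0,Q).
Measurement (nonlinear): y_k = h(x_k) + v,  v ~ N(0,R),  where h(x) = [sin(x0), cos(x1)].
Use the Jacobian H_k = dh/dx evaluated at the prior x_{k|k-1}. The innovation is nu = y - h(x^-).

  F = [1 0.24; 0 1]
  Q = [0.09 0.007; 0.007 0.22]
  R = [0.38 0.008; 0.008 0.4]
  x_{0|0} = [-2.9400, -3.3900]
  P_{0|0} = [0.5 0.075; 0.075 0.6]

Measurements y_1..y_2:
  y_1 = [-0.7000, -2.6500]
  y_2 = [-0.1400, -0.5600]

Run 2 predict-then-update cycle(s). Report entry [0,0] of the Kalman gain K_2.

K[0,0] = -0.5382

step 1: x^-=[-3.7536, -3.3900]  P^-=[0.6606 0.2260; 0.2260 0.8200]  H_jac=[-0.8185 0.0000; 0.0000 -0.2459]  S=[0.8225 0.0535; 0.0535 0.4496]  K=[-0.6543 -0.0458; -0.1973 -0.4250]  nu=[-1.2745, -1.6807]  x^+=[-2.8427, -2.4243]  P^+=[0.3042 0.0957; 0.0957 0.6978]
step 2: x^-=[-3.4246, -2.4243]  P^-=[0.4804 0.2702; 0.2702 0.9178]  H_jac=[-0.9602 0.0000; 0.0000 0.6573]  S=[0.8229 -0.1626; -0.1626 0.7966]  K=[-0.5382 0.1132; -0.1726 0.7222]  nu=[-0.4192, 0.1936]  x^+=[-3.1770, -2.2121]  P^+=[0.2120 0.0623; 0.0623 0.4374]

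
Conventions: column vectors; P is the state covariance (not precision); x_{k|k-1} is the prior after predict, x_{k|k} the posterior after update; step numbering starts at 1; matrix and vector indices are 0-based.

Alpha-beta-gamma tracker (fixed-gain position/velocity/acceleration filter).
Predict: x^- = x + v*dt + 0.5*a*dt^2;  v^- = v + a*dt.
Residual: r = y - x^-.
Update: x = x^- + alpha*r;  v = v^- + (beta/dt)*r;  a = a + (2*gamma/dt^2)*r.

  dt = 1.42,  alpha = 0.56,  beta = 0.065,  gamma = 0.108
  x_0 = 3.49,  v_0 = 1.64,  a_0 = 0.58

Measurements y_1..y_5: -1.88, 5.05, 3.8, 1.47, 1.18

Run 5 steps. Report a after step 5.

step 1: x_pred=6.4036  r=-8.2836  x^+=1.7648  v^+=2.0844  a^+=-0.3073
step 2: x_pred=4.4148  r=0.6352  x^+=4.7705  v^+=1.6771  a^+=-0.2393
step 3: x_pred=6.9107  r=-3.1107  x^+=5.1687  v^+=1.1949  a^+=-0.5725
step 4: x_pred=6.2882  r=-4.8182  x^+=3.5900  v^+=0.1613  a^+=-1.0887
step 5: x_pred=2.7215  r=-1.5415  x^+=1.8583  v^+=-1.4551  a^+=-1.2538

a_post = -1.2538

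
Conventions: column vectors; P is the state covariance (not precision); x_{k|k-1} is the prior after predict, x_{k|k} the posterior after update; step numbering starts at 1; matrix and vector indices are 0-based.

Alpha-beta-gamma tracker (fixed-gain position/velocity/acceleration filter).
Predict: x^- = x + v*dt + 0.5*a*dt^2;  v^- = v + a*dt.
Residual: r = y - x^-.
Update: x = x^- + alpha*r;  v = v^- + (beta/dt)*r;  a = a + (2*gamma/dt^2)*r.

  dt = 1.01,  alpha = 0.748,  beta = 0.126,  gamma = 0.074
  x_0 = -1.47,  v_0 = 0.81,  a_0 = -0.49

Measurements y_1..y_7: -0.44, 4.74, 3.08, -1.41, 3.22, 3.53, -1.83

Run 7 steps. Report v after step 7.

v_post = -0.6623

step 1: x_pred=-0.9018  r=0.4618  x^+=-0.5564  v^+=0.3727  a^+=-0.4230
step 2: x_pred=-0.3957  r=5.1357  x^+=3.4458  v^+=0.5862  a^+=0.3221
step 3: x_pred=4.2021  r=-1.1221  x^+=3.3628  v^+=0.7715  a^+=0.1593
step 4: x_pred=4.2233  r=-5.6333  x^+=0.0096  v^+=0.2297  a^+=-0.6580
step 5: x_pred=-0.0941  r=3.3141  x^+=2.3849  v^+=-0.0215  a^+=-0.1772
step 6: x_pred=2.2728  r=1.2572  x^+=3.2132  v^+=-0.0436  a^+=0.0052
step 7: x_pred=3.1718  r=-5.0018  x^+=-0.5695  v^+=-0.6623  a^+=-0.7205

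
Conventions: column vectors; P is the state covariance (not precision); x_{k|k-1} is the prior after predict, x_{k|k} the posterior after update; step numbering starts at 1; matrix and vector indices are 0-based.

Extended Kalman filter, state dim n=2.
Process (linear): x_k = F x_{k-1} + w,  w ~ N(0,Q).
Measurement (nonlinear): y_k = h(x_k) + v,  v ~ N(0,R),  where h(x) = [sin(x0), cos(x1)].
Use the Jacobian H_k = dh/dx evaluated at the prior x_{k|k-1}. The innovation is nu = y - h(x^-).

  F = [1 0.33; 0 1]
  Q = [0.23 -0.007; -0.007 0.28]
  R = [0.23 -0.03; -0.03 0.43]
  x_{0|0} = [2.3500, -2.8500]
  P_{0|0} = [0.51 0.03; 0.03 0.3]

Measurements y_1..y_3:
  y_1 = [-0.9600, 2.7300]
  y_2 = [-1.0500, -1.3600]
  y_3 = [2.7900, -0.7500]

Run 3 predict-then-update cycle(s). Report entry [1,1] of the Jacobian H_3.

H_jac[1,1] = 0.4991

step 1: x^-=[1.4095, -2.8500]  P^-=[0.7925 0.1220; 0.1220 0.5800]  H_jac=[0.1606 0.0000; 0.0000 0.2875]  S=[0.2504 -0.0244; -0.0244 0.4779]  K=[0.5179 0.0998; 0.1127 0.3546]  nu=[-1.9470, 3.6878]  x^+=[0.7692, -1.7617]  P^+=[0.7231 0.0952; 0.0952 0.5187]
step 2: x^-=[0.1878, -1.7617]  P^-=[1.0724 0.2594; 0.2594 0.7987]  H_jac=[0.9824 0.0000; 0.0000 0.9818]  S=[1.2650 0.2202; 0.2202 1.1999]  K=[0.8221 0.0614; 0.0906 0.6369]  nu=[-1.2367, -1.1702]  x^+=[-0.9008, -2.6191]  P^+=[0.1906 0.0018; 0.0018 0.2762]
step 3: x^-=[-1.7650, -2.6191]  P^-=[0.4518 0.0859; 0.0859 0.5562]  H_jac=[-0.1930 0.0000; 0.0000 0.4991]  S=[0.2468 -0.0383; -0.0383 0.5685]  K=[-0.3453 0.0522; 0.0086 0.4888]  nu=[3.7712, 0.1166]  x^+=[-3.0610, -2.5296]  P^+=[0.4195 0.0657; 0.0657 0.4206]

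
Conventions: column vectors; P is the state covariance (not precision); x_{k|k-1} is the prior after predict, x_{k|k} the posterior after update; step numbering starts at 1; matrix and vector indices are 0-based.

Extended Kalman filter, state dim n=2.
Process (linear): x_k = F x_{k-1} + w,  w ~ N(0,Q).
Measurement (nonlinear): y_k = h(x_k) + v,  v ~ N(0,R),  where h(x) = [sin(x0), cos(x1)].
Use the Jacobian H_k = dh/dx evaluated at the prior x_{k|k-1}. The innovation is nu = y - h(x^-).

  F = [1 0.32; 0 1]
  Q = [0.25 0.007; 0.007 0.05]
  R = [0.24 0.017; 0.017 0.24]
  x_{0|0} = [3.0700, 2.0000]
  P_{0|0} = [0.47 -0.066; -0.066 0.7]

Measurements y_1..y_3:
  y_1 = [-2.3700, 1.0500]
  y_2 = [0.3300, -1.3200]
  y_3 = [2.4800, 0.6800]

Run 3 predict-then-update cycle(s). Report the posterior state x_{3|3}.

x_post = [8.2769, 1.6490]

step 1: x^-=[3.7100, 2.0000]  P^-=[0.7494 0.1650; 0.1650 0.7500]  H_jac=[-0.8428 0.0000; 0.0000 -0.9093]  S=[0.7723 0.1434; 0.1434 0.8601]  K=[-0.8105 -0.0393; -0.0338 -0.7872]  nu=[-1.8317, 1.4661]  x^+=[5.1371, 0.9078]  P^+=[0.2316 0.0255; 0.0255 0.2084]
step 2: x^-=[5.4276, 0.9078]  P^-=[0.5193 0.0992; 0.0992 0.2584]  H_jac=[0.6558 0.0000; 0.0000 -0.7881]  S=[0.4633 -0.0343; -0.0343 0.4005]  K=[0.7251 -0.1332; 0.1035 -0.4997]  nu=[1.0850, -1.9355]  x^+=[6.4721, 1.9871]  P^+=[0.2619 0.0249; 0.0249 0.1499]
step 3: x^-=[7.1080, 1.9871]  P^-=[0.5432 0.0799; 0.0799 0.1999]  H_jac=[0.6787 0.0000; 0.0000 -0.9146]  S=[0.4902 -0.0326; -0.0326 0.4072]  K=[0.7441 -0.1199; 0.0812 -0.4425]  nu=[1.7456, 1.0844]  x^+=[8.2769, 1.6490]  P^+=[0.2601 0.0176; 0.0176 0.1146]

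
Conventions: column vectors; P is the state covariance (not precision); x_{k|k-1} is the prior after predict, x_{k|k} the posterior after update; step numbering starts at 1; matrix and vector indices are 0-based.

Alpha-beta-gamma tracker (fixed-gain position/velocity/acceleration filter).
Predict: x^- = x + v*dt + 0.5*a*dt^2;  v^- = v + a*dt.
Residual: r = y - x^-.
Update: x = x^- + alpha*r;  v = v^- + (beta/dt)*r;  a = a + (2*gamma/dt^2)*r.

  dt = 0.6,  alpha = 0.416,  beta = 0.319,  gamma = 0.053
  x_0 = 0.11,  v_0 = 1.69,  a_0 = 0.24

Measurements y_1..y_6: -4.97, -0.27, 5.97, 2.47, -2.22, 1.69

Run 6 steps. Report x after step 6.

step 1: x_pred=1.1672  r=-6.1372  x^+=-1.3859  v^+=-1.4289  a^+=-1.5671
step 2: x_pred=-2.5253  r=2.2553  x^+=-1.5871  v^+=-1.1701  a^+=-0.9030
step 3: x_pred=-2.4517  r=8.4217  x^+=1.0517  v^+=2.7656  a^+=1.5767
step 4: x_pred=2.9949  r=-0.5249  x^+=2.7765  v^+=3.4326  a^+=1.4222
step 5: x_pred=5.0921  r=-7.3121  x^+=2.0503  v^+=0.3983  a^+=-0.7308
step 6: x_pred=2.1577  r=-0.4677  x^+=1.9631  v^+=-0.2889  a^+=-0.8685

x_post = 1.9631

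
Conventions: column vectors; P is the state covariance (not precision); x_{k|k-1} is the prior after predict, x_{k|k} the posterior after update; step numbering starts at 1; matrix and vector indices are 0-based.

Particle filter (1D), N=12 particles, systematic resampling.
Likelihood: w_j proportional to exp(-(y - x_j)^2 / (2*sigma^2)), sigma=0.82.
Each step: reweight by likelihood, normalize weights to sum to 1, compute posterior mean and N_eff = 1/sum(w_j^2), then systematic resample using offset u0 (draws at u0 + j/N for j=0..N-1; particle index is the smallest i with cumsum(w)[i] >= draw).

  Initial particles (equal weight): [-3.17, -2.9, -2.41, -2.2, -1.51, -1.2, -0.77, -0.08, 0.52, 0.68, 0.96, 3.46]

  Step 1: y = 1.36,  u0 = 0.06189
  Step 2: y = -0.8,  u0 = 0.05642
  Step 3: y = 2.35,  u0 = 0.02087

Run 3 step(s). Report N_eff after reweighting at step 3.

N_eff = 7.9182

step 1: w=[0.0000, 0.0000, 0.0000, 0.0000, 0.0009, 0.0031, 0.0138, 0.0861, 0.2382, 0.2854, 0.3574, 0.0152]  mean=0.6908  Neff=3.6533  idx=[7, 8, 8, 8, 9, 9, 9, 10, 10, 10, 10, 10]
step 2: w=[0.2627, 0.1057, 0.1057, 0.1057, 0.0758, 0.0758, 0.0758, 0.0386, 0.0386, 0.0386, 0.0386, 0.0386]  mean=0.4837  Neff=7.8631  idx=[0, 0, 0, 1, 2, 2, 3, 4, 5, 6, 9, 11]
step 3: w=[0.0101, 0.0101, 0.0101, 0.0679, 0.0679, 0.0679, 0.0679, 0.1029, 0.1029, 0.1029, 0.1946, 0.1946]  mean=0.7224  Neff=7.9182  idx=[2, 4, 5, 6, 7, 8, 9, 9, 10, 10, 11, 11]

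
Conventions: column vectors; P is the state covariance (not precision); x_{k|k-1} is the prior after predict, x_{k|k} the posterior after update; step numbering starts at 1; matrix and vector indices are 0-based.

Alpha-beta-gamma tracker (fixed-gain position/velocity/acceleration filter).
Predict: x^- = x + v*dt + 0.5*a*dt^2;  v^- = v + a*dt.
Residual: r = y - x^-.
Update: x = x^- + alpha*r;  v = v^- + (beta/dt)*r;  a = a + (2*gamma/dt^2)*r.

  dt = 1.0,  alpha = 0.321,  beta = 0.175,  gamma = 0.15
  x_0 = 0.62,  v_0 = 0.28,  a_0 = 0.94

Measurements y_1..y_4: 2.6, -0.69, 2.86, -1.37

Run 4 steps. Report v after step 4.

step 1: x_pred=1.3700  r=1.2300  x^+=1.7648  v^+=1.4352  a^+=1.3090
step 2: x_pred=3.8546  r=-4.5446  x^+=2.3958  v^+=1.9489  a^+=-0.0544
step 3: x_pred=4.3175  r=-1.4575  x^+=3.8497  v^+=1.6395  a^+=-0.4916
step 4: x_pred=5.2434  r=-6.6134  x^+=3.1205  v^+=-0.0095  a^+=-2.4756

v_post = -0.0095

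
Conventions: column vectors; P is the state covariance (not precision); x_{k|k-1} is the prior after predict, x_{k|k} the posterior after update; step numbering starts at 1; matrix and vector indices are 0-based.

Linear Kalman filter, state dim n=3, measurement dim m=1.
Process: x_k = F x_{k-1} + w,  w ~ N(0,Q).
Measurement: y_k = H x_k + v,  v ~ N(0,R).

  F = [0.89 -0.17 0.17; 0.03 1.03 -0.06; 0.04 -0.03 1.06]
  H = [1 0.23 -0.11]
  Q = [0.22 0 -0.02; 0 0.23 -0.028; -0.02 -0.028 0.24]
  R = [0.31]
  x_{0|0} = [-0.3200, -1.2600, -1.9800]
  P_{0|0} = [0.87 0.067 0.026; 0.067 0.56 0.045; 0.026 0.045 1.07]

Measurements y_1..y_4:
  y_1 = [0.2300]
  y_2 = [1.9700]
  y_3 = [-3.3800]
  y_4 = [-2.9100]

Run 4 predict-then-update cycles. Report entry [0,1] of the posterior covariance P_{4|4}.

P_post[0,1] = -0.5185

step 1: x^-=[-0.4072, -1.1886, -2.0738]  P^-=[0.9412 -0.0176 0.2208; -0.0176 0.8272 -0.0596; 0.2208 -0.0596 1.4433]  S=[1.2588]  K=[0.7252; 0.1424; 0.0384]  nu=[0.6825]  x^+=[0.0877, -1.0914, -2.0476]  P^+=[0.2792 -0.1476 0.1857; -0.1476 0.8017 -0.0665; 0.1857 -0.0665 1.4415]
step 2: x^-=[-0.0845, -0.9987, -2.1342]  P^-=[0.6107 -0.3034 0.4475; -0.3034 1.0844 -0.2173; 0.4475 -0.2173 1.8811]  S=[0.7738]  K=[0.6354; -0.0389; 0.2464]  nu=[2.0494]  x^+=[1.2177, -1.0785, -1.6293]  P^+=[0.2983 -0.2843 0.3264; -0.2843 1.0832 -0.2099; 0.3264 -0.2099 1.8342]
step 3: x^-=[0.9902, -0.9765, -1.6460]  P^-=[0.7375 -0.5143 0.6852; -0.5143 1.3933 -0.4092; 0.6852 -0.4092 2.3441]  S=[0.7830]  K=[0.6946; -0.1900; 0.4257]  nu=[-4.3266]  x^+=[-2.0151, -0.1544, -3.4877]  P^+=[0.3597 -0.4109 0.4537; -0.4109 1.3650 -0.3459; 0.4537 -0.3459 2.2022]
step 4: x^-=[-2.3601, -0.0102, -3.7729]  P^-=[0.8897 -0.7124 0.9056; -0.7124 1.7021 -0.5913; 0.9056 -0.5913 2.7776]  S=[0.8263]  K=[0.7578; -0.3097; 0.5616]  nu=[-0.9625]  x^+=[-3.0896, 0.2880, -4.3135]  P^+=[0.4151 -0.5185 0.5539; -0.5185 1.6228 -0.4475; 0.5539 -0.4475 2.5170]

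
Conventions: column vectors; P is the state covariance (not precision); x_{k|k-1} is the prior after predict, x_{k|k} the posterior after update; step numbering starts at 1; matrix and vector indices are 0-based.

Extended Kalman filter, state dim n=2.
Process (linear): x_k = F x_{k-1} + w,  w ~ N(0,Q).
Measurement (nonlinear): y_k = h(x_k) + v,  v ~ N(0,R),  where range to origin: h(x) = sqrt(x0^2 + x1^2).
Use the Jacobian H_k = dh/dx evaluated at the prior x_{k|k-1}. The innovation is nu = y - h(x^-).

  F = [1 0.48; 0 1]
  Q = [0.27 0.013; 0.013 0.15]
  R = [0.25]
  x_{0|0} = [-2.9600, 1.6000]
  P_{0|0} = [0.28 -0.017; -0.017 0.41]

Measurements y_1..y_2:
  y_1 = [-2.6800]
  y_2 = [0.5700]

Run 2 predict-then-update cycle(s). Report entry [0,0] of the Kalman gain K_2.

step 1: x^-=[-2.1920, 1.6000]  P^-=[0.6281 0.1928; 0.1928 0.5600]  H_jac=[-0.8077 0.5896]  S=[0.6708]  K=[-0.5869; 0.2600]  nu=[-5.3938]  x^+=[0.9735, 0.1975]  P^+=[0.3971 0.2952; 0.2952 0.5146]
step 2: x^-=[1.0683, 0.1975]  P^-=[1.0690 0.5552; 0.5552 0.6646]  H_jac=[0.9833 0.1818]  S=[1.5041]  K=[0.7660; 0.4433]  nu=[-0.5164]  x^+=[0.6727, -0.0314]  P^+=[0.1865 0.0445; 0.0445 0.3691]

K[0,0] = 0.7660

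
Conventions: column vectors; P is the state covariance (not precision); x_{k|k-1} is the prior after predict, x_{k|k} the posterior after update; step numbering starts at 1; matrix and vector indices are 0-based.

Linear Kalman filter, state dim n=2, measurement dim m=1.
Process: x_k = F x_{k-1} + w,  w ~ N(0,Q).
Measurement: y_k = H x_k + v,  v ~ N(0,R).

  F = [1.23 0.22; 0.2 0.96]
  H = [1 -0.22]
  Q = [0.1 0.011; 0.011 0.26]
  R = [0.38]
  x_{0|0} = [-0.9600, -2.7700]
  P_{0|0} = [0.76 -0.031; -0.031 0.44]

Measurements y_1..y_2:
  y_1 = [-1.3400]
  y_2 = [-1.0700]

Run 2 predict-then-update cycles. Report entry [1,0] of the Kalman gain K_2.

step 1: x^-=[-1.7902, -2.8512]  P^-=[1.2543 0.2529; 0.2529 0.6840]  S=[1.5561]  K=[0.7703; 0.0658]  nu=[-0.1771]  x^+=[-1.9266, -2.8629]  P^+=[0.3310 0.1740; 0.1740 0.6773]
step 2: x^-=[-2.9995, -3.1337]  P^-=[0.7277 0.4486; 0.4486 0.9642]  S=[0.9570]  K=[0.6573; 0.2471]  nu=[1.2401]  x^+=[-2.1844, -2.8272]  P^+=[0.3143 0.2932; 0.2932 0.9058]

K[1,0] = 0.2471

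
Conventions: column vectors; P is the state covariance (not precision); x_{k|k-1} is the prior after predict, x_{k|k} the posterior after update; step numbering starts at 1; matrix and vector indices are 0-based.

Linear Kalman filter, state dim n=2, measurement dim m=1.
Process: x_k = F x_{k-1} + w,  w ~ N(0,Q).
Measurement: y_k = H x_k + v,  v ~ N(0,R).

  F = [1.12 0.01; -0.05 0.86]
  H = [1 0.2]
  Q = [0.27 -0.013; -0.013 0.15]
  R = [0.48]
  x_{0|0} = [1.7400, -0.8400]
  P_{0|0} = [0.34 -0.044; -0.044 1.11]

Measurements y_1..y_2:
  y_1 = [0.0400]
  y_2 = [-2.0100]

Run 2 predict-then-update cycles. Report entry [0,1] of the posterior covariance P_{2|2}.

P_post[0,1] = -0.1666

step 1: x^-=[1.9404, -0.8094]  P^-=[0.6956 -0.0649; -0.0649 0.9756]  S=[1.1887]  K=[0.5743; 0.1096]  nu=[-1.7385]  x^+=[0.9420, -0.9999]  P^+=[0.3036 -0.1397; -0.1397 0.9613]
step 2: x^-=[1.0450, -0.9070]  P^-=[0.6478 -0.1562; -0.1562 0.8738]  S=[1.1003]  K=[0.5604; 0.0169]  nu=[-2.8736]  x^+=[-0.5652, -0.9555]  P^+=[0.3023 -0.1666; -0.1666 0.8734]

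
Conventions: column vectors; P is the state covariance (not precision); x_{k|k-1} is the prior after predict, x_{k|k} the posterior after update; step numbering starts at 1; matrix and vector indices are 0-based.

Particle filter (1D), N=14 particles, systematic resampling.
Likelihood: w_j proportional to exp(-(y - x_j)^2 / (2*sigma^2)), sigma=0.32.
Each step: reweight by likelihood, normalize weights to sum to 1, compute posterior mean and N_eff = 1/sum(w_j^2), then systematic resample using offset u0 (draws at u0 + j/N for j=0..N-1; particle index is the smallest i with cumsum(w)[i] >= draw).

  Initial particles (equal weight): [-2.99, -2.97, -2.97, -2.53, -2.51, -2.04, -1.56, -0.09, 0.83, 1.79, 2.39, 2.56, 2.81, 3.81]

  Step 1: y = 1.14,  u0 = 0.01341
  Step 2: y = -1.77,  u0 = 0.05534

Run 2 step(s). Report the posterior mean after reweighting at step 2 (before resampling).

post_mean = 0.8300

step 1: w=[0.0000, 0.0000, 0.0000, 0.0000, 0.0000, 0.0000, 0.0000, 0.0008, 0.8299, 0.1686, 0.0006, 0.0001, 0.0000, 0.0000]  mean=0.9922  Neff=1.3945  idx=[8, 8, 8, 8, 8, 8, 8, 8, 8, 8, 8, 8, 9, 9]
step 2: w=[0.0833, 0.0833, 0.0833, 0.0833, 0.0833, 0.0833, 0.0833, 0.0833, 0.0833, 0.0833, 0.0833, 0.0833, 0.0000, 0.0000]  mean=0.8300  Neff=12.0000  idx=[0, 1, 2, 3, 4, 4, 5, 6, 7, 8, 9, 10, 10, 11]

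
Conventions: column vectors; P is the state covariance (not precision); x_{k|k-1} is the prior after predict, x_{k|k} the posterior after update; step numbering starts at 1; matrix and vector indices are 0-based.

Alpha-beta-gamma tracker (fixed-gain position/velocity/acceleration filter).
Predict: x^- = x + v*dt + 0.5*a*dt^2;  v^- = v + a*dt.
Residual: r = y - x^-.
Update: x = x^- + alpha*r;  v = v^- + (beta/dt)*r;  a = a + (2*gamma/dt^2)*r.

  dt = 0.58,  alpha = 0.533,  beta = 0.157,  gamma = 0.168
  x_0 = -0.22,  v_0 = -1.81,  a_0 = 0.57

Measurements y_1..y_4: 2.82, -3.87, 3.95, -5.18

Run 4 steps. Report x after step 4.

step 1: x_pred=-1.1739  r=3.9939  x^+=0.9548  v^+=-0.3983  a^+=4.5592
step 2: x_pred=1.4907  r=-5.3607  x^+=-1.3666  v^+=0.7950  a^+=-0.7951
step 3: x_pred=-1.0392  r=4.9892  x^+=1.6200  v^+=1.6843  a^+=4.1882
step 4: x_pred=3.3014  r=-8.4814  x^+=-1.2192  v^+=1.8176  a^+=-4.2831

x_post = -1.2192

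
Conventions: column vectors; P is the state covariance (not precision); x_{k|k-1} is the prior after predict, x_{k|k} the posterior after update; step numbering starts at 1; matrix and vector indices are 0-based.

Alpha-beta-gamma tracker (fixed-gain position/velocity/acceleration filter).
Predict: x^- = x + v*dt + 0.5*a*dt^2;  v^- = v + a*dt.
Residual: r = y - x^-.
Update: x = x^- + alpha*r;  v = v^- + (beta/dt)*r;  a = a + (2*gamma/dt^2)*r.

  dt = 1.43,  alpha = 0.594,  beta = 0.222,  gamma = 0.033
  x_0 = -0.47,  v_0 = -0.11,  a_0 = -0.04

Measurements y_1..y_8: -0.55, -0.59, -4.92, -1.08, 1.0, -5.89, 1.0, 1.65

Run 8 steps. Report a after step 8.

step 1: x_pred=-0.6682  r=0.1182  x^+=-0.5980  v^+=-0.1489  a^+=-0.0362
step 2: x_pred=-0.8478  r=0.2578  x^+=-0.6947  v^+=-0.1606  a^+=-0.0279
step 3: x_pred=-0.9528  r=-3.9672  x^+=-3.3093  v^+=-0.8163  a^+=-0.1559
step 4: x_pred=-4.6360  r=3.5560  x^+=-2.5237  v^+=-0.4872  a^+=-0.0411
step 5: x_pred=-3.2625  r=4.2625  x^+=-0.7306  v^+=0.1157  a^+=0.0964
step 6: x_pred=-0.4665  r=-5.4235  x^+=-3.6881  v^+=-0.5883  a^+=-0.0786
step 7: x_pred=-4.6098  r=5.6098  x^+=-1.2776  v^+=0.1701  a^+=0.1025
step 8: x_pred=-0.9295  r=2.5795  x^+=0.6027  v^+=0.7171  a^+=0.1857

a_post = 0.1857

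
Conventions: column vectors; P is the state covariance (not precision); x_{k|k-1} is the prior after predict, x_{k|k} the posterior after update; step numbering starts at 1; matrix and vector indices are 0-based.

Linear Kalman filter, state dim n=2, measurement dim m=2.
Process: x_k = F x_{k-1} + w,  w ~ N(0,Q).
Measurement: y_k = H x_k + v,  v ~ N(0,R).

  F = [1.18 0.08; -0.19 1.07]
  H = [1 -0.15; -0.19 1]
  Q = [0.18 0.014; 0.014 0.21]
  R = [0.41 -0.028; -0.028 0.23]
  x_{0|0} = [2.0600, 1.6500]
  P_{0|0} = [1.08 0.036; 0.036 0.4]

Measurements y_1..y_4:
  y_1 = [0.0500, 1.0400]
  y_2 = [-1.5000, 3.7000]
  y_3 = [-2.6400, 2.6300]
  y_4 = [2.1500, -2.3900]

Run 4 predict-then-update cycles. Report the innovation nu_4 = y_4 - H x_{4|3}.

innov = [3.9960, -5.7129]

step 1: x^-=[2.5628, 1.3741]  P^-=[1.6931 -0.1490; -0.1490 0.6923]  S=[2.1634 -0.6068; -0.6068 1.0400]  K=[0.7963 0.0120; 0.0926 0.7469]  nu=[-2.3067, 0.1528]  x^+=[0.7278, 1.2746]  P^+=[0.3327 0.0437; 0.0437 0.1775]
step 2: x^-=[0.9607, 1.2256]  P^-=[0.6526 0.0091; 0.0091 0.4075]  S=[1.0691 -0.2038; -0.2038 0.6576]  K=[0.6120 0.0149; 0.0733 0.6397]  nu=[-2.2769, 2.6570]  x^+=[-0.3932, 2.7585]  P^+=[0.2558 0.0349; 0.0349 0.1517]
step 3: x^-=[-0.2433, 3.0263]  P^-=[0.5437 0.0132; 0.0132 0.3787]  S=[0.9582 -0.1746; -0.1746 0.6234]  K=[0.5679 0.0145; 0.0679 0.6226]  nu=[-1.9428, -0.4425]  x^+=[-1.3531, 2.6189]  P^+=[0.2373 0.0325; 0.0325 0.1475]
step 4: x^-=[-1.3871, 3.0593]  P^-=[0.5175 0.0140; 0.0140 0.3742]  S=[0.9318 -0.1681; -0.1681 0.6176]  K=[0.5558 0.0147; 0.0666 0.6197]  nu=[3.9960, -5.7129]  x^+=[0.7501, -0.2151]  P^+=[0.2323 0.0319; 0.0319 0.1467]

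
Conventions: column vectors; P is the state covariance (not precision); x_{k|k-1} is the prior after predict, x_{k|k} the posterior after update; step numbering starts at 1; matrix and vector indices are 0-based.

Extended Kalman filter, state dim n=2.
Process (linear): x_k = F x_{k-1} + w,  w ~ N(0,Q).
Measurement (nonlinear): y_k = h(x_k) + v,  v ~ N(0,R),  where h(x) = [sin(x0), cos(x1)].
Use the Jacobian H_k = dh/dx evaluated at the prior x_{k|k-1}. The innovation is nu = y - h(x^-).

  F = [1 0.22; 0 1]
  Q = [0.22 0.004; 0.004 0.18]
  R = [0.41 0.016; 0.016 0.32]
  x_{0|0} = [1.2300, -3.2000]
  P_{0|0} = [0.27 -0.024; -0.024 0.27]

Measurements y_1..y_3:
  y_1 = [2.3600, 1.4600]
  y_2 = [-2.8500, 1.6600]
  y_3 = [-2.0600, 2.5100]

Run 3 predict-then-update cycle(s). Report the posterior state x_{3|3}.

x_post = [-1.8622, -6.3819]

step 1: x^-=[0.5260, -3.2000]  P^-=[0.4925 0.0394; 0.0394 0.4500]  H_jac=[0.8648 0.0000; 0.0000 -0.0584]  S=[0.7784 0.0140; 0.0140 0.3215]  K=[0.5478 -0.0310; 0.0453 -0.0837]  nu=[1.8579, 2.4583]  x^+=[1.4675, -3.3216]  P^+=[0.2591 0.0199; 0.0199 0.4463]
step 2: x^-=[0.7367, -3.3216]  P^-=[0.5095 0.1221; 0.1221 0.6263]  H_jac=[0.7407 0.0000; 0.0000 -0.1790]  S=[0.6895 -0.0002; -0.0002 0.3401]  K=[0.5473 -0.0640; 0.1311 -0.3296]  nu=[-3.5219, 2.6439]  x^+=[-1.3598, -4.6545]  P^+=[0.3016 0.0654; 0.0654 0.5775]
step 3: x^-=[-2.3838, -4.6545]  P^-=[0.5783 0.1965; 0.1965 0.7575]  H_jac=[-0.7264 0.0000; 0.0000 -0.9983]  S=[0.7151 0.1585; 0.1585 1.0749]  K=[-0.5654 -0.0991; -0.0451 -0.6968]  nu=[-1.3727, 2.5679]  x^+=[-1.8622, -6.3819]  P^+=[0.3213 0.0408; 0.0408 0.2241]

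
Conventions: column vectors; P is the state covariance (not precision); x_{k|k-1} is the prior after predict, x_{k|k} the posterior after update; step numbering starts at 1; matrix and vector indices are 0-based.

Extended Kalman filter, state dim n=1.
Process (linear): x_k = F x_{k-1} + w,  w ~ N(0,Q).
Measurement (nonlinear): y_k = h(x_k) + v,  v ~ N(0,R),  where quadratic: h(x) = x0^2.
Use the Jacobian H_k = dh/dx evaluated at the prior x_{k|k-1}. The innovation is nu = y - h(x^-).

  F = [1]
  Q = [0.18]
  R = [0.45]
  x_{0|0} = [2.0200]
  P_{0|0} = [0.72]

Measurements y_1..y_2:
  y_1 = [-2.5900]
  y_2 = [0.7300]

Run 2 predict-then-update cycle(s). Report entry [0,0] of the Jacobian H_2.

H_jac[0,0] = 0.8360

step 1: x^-=[2.0200]  P^-=[0.9000]  H_jac=[4.0400]  S=[15.1394]  K=[0.2402]  nu=[-6.6704]  x^+=[0.4180]  P^+=[0.0268]
step 2: x^-=[0.4180]  P^-=[0.2068]  H_jac=[0.8360]  S=[0.5945]  K=[0.2907]  nu=[0.5553]  x^+=[0.5794]  P^+=[0.1565]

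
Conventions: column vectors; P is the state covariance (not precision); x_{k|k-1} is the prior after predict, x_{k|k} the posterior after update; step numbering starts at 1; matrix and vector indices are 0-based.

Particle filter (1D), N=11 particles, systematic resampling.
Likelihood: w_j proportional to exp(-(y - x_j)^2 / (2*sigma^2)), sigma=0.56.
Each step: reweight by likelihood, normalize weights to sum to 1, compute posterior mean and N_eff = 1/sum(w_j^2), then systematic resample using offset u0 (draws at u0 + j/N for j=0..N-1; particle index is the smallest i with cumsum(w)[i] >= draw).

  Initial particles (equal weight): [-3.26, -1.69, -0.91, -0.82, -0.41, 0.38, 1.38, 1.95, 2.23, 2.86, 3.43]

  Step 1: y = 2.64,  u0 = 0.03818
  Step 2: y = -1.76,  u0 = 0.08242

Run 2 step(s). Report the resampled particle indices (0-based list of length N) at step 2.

step 1: w=[0.0000, 0.0000, 0.0000, 0.0000, 0.0000, 0.0001, 0.0305, 0.1795, 0.2933, 0.3549, 0.1417]  mean=2.5473  Neff=3.7708  idx=[7, 7, 8, 8, 8, 8, 9, 9, 9, 9, 10]
step 2: w=[0.4698, 0.4698, 0.0151, 0.0151, 0.0151, 0.0151, 0.0000, 0.0000, 0.0000, 0.0000, 0.0000]  mean=1.9669  Neff=2.2608  idx=[0, 0, 0, 0, 0, 1, 1, 1, 1, 1, 5]

resampled_idx = [0, 0, 0, 0, 0, 1, 1, 1, 1, 1, 5]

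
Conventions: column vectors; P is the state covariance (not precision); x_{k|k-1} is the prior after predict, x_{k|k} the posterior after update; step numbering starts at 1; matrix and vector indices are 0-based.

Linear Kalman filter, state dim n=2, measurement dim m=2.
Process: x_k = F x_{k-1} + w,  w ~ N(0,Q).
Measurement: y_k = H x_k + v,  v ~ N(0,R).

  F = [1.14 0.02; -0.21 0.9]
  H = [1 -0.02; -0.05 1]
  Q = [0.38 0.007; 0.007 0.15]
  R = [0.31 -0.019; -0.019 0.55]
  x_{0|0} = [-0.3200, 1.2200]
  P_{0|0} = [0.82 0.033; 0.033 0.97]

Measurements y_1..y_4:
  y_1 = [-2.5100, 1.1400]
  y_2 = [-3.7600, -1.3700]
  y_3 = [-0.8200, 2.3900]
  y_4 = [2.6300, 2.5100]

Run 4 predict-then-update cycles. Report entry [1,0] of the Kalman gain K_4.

K[1,0] = -0.0141

step 1: x^-=[-0.3404, 1.1652]  P^-=[1.4476 -0.1381; -0.1381 0.9594]  S=[1.7635 -0.2488; -0.2488 1.5268]  K=[0.8219 -0.0039; 0.0001 0.6329]  nu=[-2.1463, -0.0422]  x^+=[-2.1042, 1.1383]  P^+=[0.2548 -0.0050; -0.0050 0.3478]
step 2: x^-=[-2.3760, 1.4663]  P^-=[0.7110 -0.0529; -0.0529 0.4449]  S=[1.0233 -0.1164; -0.1164 1.0020]  K=[0.6950 -0.0075; -0.0097 0.4455]  nu=[-1.3546, -2.9551]  x^+=[-3.2952, 0.1629]  P^+=[0.2155 -0.0066; -0.0066 0.2449]
step 3: x^-=[-3.7533, 0.8386]  P^-=[0.6598 -0.0469; -0.0469 0.3604]  S=[0.9718 -0.1061; -0.1061 0.9167]  K=[0.6790 -0.0085; -0.0126 0.3942]  nu=[2.9501, 1.3638]  x^+=[-1.7619, 1.3390]  P^+=[0.2105 -0.0071; -0.0071 0.2167]
step 4: x^-=[-1.9818, 1.5751]  P^-=[0.6533 -0.0467; -0.0467 0.3375]  S=[0.9653 -0.1052; -0.1052 0.8938]  K=[0.6768 -0.0092; -0.0141 0.3785]  nu=[4.6433, 0.8358]  x^+=[1.1529, 1.8258]  P^+=[0.2098 -0.0074; -0.0074 0.2081]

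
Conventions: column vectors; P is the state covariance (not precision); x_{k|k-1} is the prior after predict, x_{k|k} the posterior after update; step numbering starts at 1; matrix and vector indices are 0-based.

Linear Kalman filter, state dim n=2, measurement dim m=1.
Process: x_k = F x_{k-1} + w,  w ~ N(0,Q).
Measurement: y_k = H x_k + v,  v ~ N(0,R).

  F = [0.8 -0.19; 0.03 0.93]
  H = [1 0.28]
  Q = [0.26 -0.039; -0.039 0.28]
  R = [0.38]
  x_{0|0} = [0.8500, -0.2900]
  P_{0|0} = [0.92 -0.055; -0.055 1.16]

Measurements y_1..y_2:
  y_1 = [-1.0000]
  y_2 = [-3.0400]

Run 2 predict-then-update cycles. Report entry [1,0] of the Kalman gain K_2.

step 1: x^-=[0.7351, -0.2442]  P^-=[0.9074 -0.2625; -0.2625 1.2810]  S=[1.2408]  K=[0.6720; 0.0775]  nu=[-1.6667]  x^+=[-0.3850, -0.3734]  P^+=[0.3470 -0.3271; -0.3271 1.2736]
step 2: x^-=[-0.2371, -0.3588]  P^-=[0.6275 -0.4972; -0.4972 1.3636]  S=[0.8359]  K=[0.5841; -0.1381]  nu=[-2.7025]  x^+=[-1.8155, 0.0144]  P^+=[0.3423 -0.4298; -0.4298 1.3476]

K[1,0] = -0.1381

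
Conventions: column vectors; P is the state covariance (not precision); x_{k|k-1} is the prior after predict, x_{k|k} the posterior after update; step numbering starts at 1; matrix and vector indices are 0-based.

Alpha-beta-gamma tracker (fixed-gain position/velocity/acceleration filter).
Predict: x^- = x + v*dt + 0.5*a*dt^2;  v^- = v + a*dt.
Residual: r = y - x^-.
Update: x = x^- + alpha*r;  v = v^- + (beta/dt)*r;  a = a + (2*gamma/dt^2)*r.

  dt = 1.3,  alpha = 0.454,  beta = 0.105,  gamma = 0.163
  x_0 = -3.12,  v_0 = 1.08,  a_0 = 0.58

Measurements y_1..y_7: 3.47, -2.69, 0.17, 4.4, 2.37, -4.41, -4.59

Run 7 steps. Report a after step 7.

a_post = -2.3513

step 1: x_pred=-1.2259  r=4.6959  x^+=0.9060  v^+=2.2133  a^+=1.4858
step 2: x_pred=5.0388  r=-7.7288  x^+=1.5299  v^+=3.5206  a^+=-0.0051
step 3: x_pred=6.1025  r=-5.9325  x^+=3.4091  v^+=3.0349  a^+=-1.1494
step 4: x_pred=6.3832  r=-1.9832  x^+=5.4828  v^+=1.3805  a^+=-1.5320
step 5: x_pred=5.9829  r=-3.6129  x^+=4.3426  v^+=-0.9029  a^+=-2.2289
step 6: x_pred=1.2854  r=-5.6954  x^+=-1.3003  v^+=-4.2605  a^+=-3.3276
step 7: x_pred=-9.6508  r=5.0608  x^+=-7.3532  v^+=-8.1776  a^+=-2.3513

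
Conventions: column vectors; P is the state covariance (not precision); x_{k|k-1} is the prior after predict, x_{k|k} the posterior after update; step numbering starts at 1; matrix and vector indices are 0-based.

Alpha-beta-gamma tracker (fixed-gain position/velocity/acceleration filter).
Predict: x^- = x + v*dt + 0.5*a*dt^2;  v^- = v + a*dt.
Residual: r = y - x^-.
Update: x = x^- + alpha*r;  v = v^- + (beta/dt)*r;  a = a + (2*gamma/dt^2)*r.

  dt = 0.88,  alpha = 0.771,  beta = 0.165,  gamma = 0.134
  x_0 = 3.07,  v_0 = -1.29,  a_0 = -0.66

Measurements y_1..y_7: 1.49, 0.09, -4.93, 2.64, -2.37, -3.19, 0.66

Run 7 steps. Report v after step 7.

v_post = 2.3230

step 1: x_pred=1.6792  r=-0.1892  x^+=1.5333  v^+=-1.9063  a^+=-0.7255
step 2: x_pred=-0.4251  r=0.5151  x^+=-0.0280  v^+=-2.4481  a^+=-0.5472
step 3: x_pred=-2.3942  r=-2.5358  x^+=-4.3493  v^+=-3.4052  a^+=-1.4248
step 4: x_pred=-7.8975  r=10.5375  x^+=0.2269  v^+=-2.6832  a^+=2.2220
step 5: x_pred=-1.2740  r=-1.0960  x^+=-2.1190  v^+=-0.9334  a^+=1.8427
step 6: x_pred=-2.2269  r=-0.9631  x^+=-2.9695  v^+=0.5076  a^+=1.5094
step 7: x_pred=-1.9384  r=2.5984  x^+=0.0650  v^+=2.3230  a^+=2.4086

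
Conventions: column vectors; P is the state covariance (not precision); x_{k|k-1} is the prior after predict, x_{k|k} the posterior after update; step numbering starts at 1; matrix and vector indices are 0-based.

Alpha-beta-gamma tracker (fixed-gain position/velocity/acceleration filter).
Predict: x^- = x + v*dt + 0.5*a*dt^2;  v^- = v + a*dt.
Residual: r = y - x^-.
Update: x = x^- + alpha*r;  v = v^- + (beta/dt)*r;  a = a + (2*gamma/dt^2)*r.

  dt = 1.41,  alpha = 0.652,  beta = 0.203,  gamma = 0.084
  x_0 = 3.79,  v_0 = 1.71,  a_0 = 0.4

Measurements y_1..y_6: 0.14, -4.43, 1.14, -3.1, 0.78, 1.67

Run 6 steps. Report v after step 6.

v_post = -1.1131

step 1: x_pred=6.5987  r=-6.4587  x^+=2.3876  v^+=1.3441  a^+=-0.1458
step 2: x_pred=4.1379  r=-8.5679  x^+=-1.4484  v^+=-0.0950  a^+=-0.8698
step 3: x_pred=-2.4469  r=3.5869  x^+=-0.1082  v^+=-0.8050  a^+=-0.5667
step 4: x_pred=-1.8066  r=-1.2934  x^+=-2.6499  v^+=-1.7902  a^+=-0.6760
step 5: x_pred=-5.8461  r=6.6261  x^+=-1.5259  v^+=-1.7894  a^+=-0.1161
step 6: x_pred=-4.1643  r=5.8343  x^+=-0.3603  v^+=-1.1131  a^+=0.3769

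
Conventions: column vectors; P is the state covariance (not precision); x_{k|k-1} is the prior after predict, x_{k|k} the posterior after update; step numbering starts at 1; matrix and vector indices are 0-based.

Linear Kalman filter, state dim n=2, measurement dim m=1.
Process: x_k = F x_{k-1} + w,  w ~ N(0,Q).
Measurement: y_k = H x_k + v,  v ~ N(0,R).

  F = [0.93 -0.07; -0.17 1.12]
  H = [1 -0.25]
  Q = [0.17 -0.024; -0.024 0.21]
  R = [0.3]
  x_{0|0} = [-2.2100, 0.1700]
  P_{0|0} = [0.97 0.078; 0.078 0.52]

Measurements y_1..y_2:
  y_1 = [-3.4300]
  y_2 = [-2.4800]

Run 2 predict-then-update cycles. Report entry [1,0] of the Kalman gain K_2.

step 1: x^-=[-2.0672, 0.5661]  P^-=[1.0013 -0.1360; -0.1360 0.8606]  S=[1.4231]  K=[0.7275; -0.2467]  nu=[-1.2213]  x^+=[-2.9557, 0.8674]  P^+=[0.2481 0.1195; 0.1195 0.7740]
step 2: x^-=[-2.8095, 1.4740]  P^-=[0.3728 0.0020; 0.0020 1.1426]  S=[0.7433]  K=[0.5010; -0.3817]  nu=[0.6980]  x^+=[-2.4598, 1.2076]  P^+=[0.1863 0.1441; 0.1441 1.0343]

K[1,0] = -0.3817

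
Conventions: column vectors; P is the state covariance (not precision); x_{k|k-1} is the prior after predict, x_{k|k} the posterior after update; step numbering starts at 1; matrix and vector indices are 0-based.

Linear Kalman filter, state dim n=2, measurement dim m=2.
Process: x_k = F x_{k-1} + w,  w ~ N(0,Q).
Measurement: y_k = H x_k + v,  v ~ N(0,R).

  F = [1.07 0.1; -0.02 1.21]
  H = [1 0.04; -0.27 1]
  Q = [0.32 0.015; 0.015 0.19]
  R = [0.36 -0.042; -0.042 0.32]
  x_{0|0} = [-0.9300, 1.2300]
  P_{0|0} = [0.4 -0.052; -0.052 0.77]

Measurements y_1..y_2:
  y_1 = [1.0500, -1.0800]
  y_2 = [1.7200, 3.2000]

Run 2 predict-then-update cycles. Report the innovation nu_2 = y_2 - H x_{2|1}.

step 1: x^-=[-0.8721, 1.5069]  P^-=[0.7745 0.0324; 0.0324 1.3200]  S=[1.1392 -0.1663; -0.1663 1.6790]  K=[0.6754 -0.0384; 0.1915 0.8000]  nu=[1.8618, -2.8224]  x^+=[0.4937, -0.3943]  P^+=[0.2438 0.0252; 0.0252 0.2547]
step 2: x^-=[0.4888, -0.4869]  P^-=[0.6070 0.0731; 0.0731 0.5618]  S=[0.9738 -0.1111; -0.1111 0.8866]  K=[0.6236 -0.0242; 0.1704 0.6328]  nu=[1.2507, 3.8189]  x^+=[1.1762, 2.1426]  P^+=[0.2244 0.0267; 0.0267 0.2025]

innov = [1.2507, 3.8189]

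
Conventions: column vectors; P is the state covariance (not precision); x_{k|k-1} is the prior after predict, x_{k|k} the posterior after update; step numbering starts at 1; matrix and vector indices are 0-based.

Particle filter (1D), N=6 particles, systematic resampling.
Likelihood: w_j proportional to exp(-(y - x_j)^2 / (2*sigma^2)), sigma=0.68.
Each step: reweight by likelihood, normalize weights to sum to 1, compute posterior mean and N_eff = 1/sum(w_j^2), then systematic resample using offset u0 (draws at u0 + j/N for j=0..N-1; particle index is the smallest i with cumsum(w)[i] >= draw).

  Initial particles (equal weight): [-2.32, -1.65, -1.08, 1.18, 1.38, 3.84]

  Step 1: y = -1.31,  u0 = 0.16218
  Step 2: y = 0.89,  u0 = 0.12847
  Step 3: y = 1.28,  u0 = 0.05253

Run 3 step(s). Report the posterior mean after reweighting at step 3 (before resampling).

step 1: w=[0.1536, 0.4085, 0.4371, 0.0006, 0.0002, 0.0000]  mean=-1.5016  Neff=2.6208  idx=[1, 1, 1, 2, 2, 2]
step 2: w=[0.0195, 0.0195, 0.0195, 0.3139, 0.3139, 0.3139]  mean=-1.1133  Neff=3.3709  idx=[3, 3, 4, 4, 5, 5]
step 3: w=[0.1667, 0.1667, 0.1667, 0.1667, 0.1667, 0.1667]  mean=-1.0800  Neff=6.0000  idx=[0, 1, 2, 3, 4, 5]

post_mean = -1.0800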